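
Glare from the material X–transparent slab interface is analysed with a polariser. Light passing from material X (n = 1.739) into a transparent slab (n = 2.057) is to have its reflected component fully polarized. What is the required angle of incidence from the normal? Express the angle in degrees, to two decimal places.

Brewster's condition: tan θ_B = n₂/n₁ = 2.057/1.739 = 1.1829. Taking the arctangent, θ_B = 49.79°.

θ_B ≈ 49.79°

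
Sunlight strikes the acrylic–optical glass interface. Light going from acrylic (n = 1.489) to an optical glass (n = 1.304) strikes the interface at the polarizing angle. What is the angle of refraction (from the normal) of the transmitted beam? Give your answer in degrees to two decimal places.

θ_t ≈ 48.79°

tan θ_B = n₂/n₁ = 1.304/1.489 = 0.8758, so θ_B = 41.21°.
Since θ_B + θ_t = 90° at Brewster incidence, θ_t = 90° − 41.21° = 48.79°.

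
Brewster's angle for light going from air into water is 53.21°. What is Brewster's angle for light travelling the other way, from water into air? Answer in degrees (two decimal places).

θ_B' ≈ 36.79°

Reversing the direction swaps n₁ and n₂, so tan θ_B' = 1/tan θ_B and θ_B' = 90° − θ_B.
Hence θ_B' = 90° − 53.21° = 36.79°.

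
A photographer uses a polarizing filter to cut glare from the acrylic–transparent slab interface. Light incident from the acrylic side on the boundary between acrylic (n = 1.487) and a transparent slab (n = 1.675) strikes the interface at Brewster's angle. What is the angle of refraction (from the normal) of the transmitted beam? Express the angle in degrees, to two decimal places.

θ_B = arctan(n₂/n₁) = arctan(1.675/1.487) = 48.40°.
Since θ_B + θ_t = 90° at Brewster incidence, θ_t = 90° − 48.40° = 41.60°.

θ_t ≈ 41.60°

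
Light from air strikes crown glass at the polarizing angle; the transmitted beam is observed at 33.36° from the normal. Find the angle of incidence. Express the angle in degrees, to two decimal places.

θ_B ≈ 56.64°

Since the reflected and refracted rays are at right angles at the polarizing angle, θ_B + θ_t = 90°.
So θ_B = 90° − θ_t = 90° − 33.36° = 56.64°.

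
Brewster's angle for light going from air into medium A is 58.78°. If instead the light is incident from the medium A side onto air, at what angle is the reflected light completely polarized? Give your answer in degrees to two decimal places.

θ_B' ≈ 31.22°

The two Brewster angles are complementary: θ_B' = 90° − θ_B = 90° − 58.78° = 31.22°.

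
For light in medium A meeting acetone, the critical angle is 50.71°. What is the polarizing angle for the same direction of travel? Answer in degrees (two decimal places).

θ_B ≈ 37.74°

n₂/n₁ = sin θ_c = sin 50.71° = 0.7740.
tan θ_B equals the same ratio, so θ_B = arctan(0.7740) = 37.74°.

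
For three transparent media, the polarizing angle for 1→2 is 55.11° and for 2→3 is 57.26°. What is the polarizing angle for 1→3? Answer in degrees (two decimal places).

Each Brewster angle gives a ratio: n₂/n₁ = tan 55.11° = 1.4340, n₃/n₂ = tan 57.26° = 1.5553.
So n₃/n₁ = (n₂/n₁)(n₃/n₂) = 1.4340 × 1.5553 = 2.2303.
θ_B(1→3) = arctan(2.2303) = 65.85°.

θ_B ≈ 65.85°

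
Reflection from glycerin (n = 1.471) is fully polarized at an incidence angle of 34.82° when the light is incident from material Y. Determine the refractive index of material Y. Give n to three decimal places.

n ≈ 2.115

Full polarization of the reflected beam means tan θ_B = n₂/n₁, where n₁ is the incident medium (material Y).
n₁ = n₂ / tan θ_B = 1.471 / tan 34.82° = 2.115.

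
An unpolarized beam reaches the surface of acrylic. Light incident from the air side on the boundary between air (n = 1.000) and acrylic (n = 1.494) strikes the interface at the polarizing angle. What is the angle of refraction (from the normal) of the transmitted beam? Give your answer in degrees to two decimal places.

θ_t ≈ 33.80°

θ_B = arctan(n₂/n₁) = arctan(1.494/1.000) = 56.20°.
At Brewster's angle the reflected and refracted rays are perpendicular, so θ_t = 90° − θ_B = 90° − 56.20° = 33.80°.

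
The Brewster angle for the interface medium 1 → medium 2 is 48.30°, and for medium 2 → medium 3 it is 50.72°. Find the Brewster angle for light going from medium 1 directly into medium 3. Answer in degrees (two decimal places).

θ_B ≈ 53.92°

n₂/n₁ = tan 48.30° = 1.1224 and n₃/n₂ = tan 50.72° = 1.2226.
Multiplying, n₃/n₁ = 1.1224 × 1.2226 = 1.3723, and θ_B(1→3) = arctan 1.3723 = 53.92°.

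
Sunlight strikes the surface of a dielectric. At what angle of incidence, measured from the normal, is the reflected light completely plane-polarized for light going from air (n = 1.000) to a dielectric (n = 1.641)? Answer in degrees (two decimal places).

θ_B ≈ 58.64°

Brewster's condition: tan θ_B = n₂/n₁ = 1.641/1.000 = 1.6410.
θ_B = arctan(1.6410) = 58.64°.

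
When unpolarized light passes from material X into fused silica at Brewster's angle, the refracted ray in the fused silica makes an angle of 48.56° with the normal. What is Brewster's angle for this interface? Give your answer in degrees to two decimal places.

Brewster's condition makes the reflected and refracted beams perpendicular: θ_B + θ_t = 90°.
So θ_B = 90° − θ_t = 90° − 48.56° = 41.44°.

θ_B ≈ 41.44°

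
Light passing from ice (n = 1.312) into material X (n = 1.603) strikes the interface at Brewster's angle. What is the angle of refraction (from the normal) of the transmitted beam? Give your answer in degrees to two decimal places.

tan θ_B = n₂/n₁ = 1.603/1.312 = 1.2218, so θ_B = 50.70°.
The refracted ray is perpendicular to the reflected ray, so θ_t = 90° − θ_B = 39.30°.

θ_t ≈ 39.30°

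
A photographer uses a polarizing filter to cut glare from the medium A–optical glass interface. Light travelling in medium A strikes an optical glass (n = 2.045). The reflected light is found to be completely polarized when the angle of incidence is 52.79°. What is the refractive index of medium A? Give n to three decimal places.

Full polarization of the reflected beam means tan θ_B = n₂/n₁, where n₁ is the incident medium (medium A).
n₁ = n₂ / tan θ_B = 2.045 / tan 52.79° = 1.553.

n ≈ 1.553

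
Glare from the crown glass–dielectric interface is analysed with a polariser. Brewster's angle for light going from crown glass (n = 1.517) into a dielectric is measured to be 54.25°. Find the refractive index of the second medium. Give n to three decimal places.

Full polarization of the reflected beam means tan θ_B = n₂/n₁, where n₁ is the incident medium (crown glass).
n₂ = n₁ tan θ_B = 1.517 × tan 54.25° = 2.107.

n ≈ 2.107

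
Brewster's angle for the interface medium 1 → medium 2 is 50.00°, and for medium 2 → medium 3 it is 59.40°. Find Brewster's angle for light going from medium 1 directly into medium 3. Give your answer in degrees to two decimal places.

θ_B ≈ 63.61°

tan θ_B(1→2) = n₂/n₁ = tan 50.00° = 1.1918.
tan θ_B(2→3) = n₃/n₂ = tan 59.40° = 1.6909.
Multiplying, n₃/n₁ = 1.1918 × 1.6909 = 2.0151, and θ_B(1→3) = arctan 2.0151 = 63.61°.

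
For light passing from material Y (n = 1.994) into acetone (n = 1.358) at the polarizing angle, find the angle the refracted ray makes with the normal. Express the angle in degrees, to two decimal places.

θ_t ≈ 55.74°

tan θ_B = n₂/n₁ = 1.358/1.994 = 0.6810, so θ_B = 34.26°.
Since θ_B + θ_t = 90° at Brewster incidence, θ_t = 90° − 34.26° = 55.74°.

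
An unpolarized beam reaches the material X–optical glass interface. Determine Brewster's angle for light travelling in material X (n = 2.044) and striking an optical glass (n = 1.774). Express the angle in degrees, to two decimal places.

Here n₂/n₁ = 1.774/2.044 = 0.8679, and Brewster's law gives tan θ_B = n₂/n₁.
So θ_B = arctan 0.8679 = 40.95°.

θ_B ≈ 40.95°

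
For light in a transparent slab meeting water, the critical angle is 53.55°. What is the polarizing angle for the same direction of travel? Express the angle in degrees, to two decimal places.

θ_B ≈ 38.81°

At the critical angle sin θ_c = n₂/n₁, giving n₂/n₁ = sin 53.55° = 0.8044.
Then tan θ_B = n₂/n₁ = 0.8044, so θ_B = arctan 0.8044 = 38.81°.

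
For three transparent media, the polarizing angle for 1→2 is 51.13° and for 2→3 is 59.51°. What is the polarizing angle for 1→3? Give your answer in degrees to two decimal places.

Each Brewster angle gives a ratio: n₂/n₁ = tan 51.13° = 1.2406, n₃/n₂ = tan 59.51° = 1.6983.
Multiplying, n₃/n₁ = 1.2406 × 1.6983 = 2.1070, and θ_B(1→3) = arctan 2.1070 = 64.61°.

θ_B ≈ 64.61°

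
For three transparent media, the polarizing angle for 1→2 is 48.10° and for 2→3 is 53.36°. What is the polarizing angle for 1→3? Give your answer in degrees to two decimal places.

θ_B ≈ 56.28°

n₂/n₁ = tan 48.10° = 1.1145 and n₃/n₂ = tan 53.36° = 1.3445.
Multiplying, n₃/n₁ = 1.1145 × 1.3445 = 1.4985, and θ_B(1→3) = arctan 1.4985 = 56.28°.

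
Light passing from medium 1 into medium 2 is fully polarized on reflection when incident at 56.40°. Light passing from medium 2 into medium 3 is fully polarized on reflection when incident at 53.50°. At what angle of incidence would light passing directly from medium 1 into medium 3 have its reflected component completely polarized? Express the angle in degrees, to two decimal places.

θ_B ≈ 63.82°

tan θ_B(1→2) = n₂/n₁ = tan 56.40° = 1.5051.
tan θ_B(2→3) = n₃/n₂ = tan 53.50° = 1.3514.
n₃/n₁ = 2.0341. Then tan θ_B(1→3) = n₃/n₁, so θ_B(1→3) = arctan(2.0341) = 63.82°.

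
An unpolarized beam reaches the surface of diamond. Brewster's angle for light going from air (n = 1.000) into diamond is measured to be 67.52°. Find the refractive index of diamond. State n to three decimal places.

Brewster's law: tan θ_B = n₂/n₁ (light incident in air, refracted into diamond).
n₂ = n₁ tan θ_B = 1.000 × tan 67.52° = 2.417.

n ≈ 2.417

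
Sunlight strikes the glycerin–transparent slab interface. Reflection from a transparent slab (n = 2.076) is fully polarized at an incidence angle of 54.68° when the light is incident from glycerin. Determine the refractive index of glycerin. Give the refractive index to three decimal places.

n ≈ 1.471

At Brewster's angle, tan θ_B = n₂/n₁ with n₁ on the incident side (glycerin) and n₂ on the transmitted side (a transparent slab).
n₁ = n₂ / tan θ_B = 2.076 / tan 54.68° = 1.471.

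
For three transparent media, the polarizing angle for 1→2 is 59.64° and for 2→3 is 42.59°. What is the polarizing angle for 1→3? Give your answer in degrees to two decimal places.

n₂/n₁ = tan 59.64° = 1.7072 and n₃/n₂ = tan 42.59° = 0.9192.
Multiplying, n₃/n₁ = 1.7072 × 0.9192 = 1.5693, and θ_B(1→3) = arctan 1.5693 = 57.49°.

θ_B ≈ 57.49°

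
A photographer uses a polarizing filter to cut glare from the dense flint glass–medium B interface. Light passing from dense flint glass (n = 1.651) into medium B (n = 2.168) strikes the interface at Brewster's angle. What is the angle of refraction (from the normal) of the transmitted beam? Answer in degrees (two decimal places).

tan θ_B = n₂/n₁ = 2.168/1.651 = 1.3131, so θ_B = 52.71°.
Since θ_B + θ_t = 90° at Brewster incidence, θ_t = 90° − 52.71° = 37.29°.

θ_t ≈ 37.29°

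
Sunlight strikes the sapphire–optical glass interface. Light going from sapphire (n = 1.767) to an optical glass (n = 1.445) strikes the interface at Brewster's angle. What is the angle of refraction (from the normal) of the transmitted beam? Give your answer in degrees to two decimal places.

θ_t ≈ 50.72°

First find Brewster's angle: tan θ_B = 1.445/1.767 = 0.8178, giving θ_B = 39.28°.
At Brewster's angle the reflected and refracted rays are perpendicular, so θ_t = 90° − θ_B = 90° − 39.28° = 50.72°.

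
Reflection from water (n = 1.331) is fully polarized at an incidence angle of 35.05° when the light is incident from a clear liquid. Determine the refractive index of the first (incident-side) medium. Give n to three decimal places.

Brewster's law: tan θ_B = n₂/n₁ (light incident in a clear liquid, refracted into water).
n₁ = n₂ / tan θ_B = 1.331 / tan 35.05° = 1.897.

n ≈ 1.897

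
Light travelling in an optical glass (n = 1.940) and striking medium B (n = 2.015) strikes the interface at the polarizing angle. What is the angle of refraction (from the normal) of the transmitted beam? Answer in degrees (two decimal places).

θ_t ≈ 43.91°

θ_B = arctan(n₂/n₁) = arctan(2.015/1.940) = 46.09°.
At Brewster's angle the reflected and refracted rays are perpendicular, so θ_t = 90° − θ_B = 90° − 46.09° = 43.91°.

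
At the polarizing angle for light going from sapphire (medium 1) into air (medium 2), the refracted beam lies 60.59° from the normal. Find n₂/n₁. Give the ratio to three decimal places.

At Brewster incidence θ_B = 90° − θ_t = 90° − 60.59° = 29.41°.
tan θ_B = n₂/n₁, so n₂/n₁ = tan 29.41° = 0.564.

n₂/n₁ ≈ 0.564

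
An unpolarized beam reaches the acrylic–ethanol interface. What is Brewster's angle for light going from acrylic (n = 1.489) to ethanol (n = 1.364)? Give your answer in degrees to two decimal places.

θ_B ≈ 42.49°

The reflected p-component vanishes when tan θ_B = n₂/n₁.
Brewster's condition: tan θ_B = n₂/n₁ = 1.364/1.489 = 0.9161. Taking the arctangent, θ_B = 42.49°.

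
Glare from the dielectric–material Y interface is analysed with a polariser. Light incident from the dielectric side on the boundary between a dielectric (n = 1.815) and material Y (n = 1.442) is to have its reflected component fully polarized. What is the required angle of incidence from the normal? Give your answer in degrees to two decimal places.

At Brewster's angle the reflected and refracted rays are perpendicular, which with Snell's law gives tan θ_B = n₂/n₁.
tan θ_B = n₂/n₁ = 1.442/1.815 = 0.7945.
θ_B = arctan(0.7945) = 38.47°.

θ_B ≈ 38.47°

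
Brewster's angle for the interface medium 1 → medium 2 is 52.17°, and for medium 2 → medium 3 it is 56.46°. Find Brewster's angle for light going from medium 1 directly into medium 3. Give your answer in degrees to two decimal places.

θ_B ≈ 62.76°

tan θ_B(1→2) = n₂/n₁ = tan 52.17° = 1.2878.
tan θ_B(2→3) = n₃/n₂ = tan 56.46° = 1.5085.
So n₃/n₁ = (n₂/n₁)(n₃/n₂) = 1.2878 × 1.5085 = 1.9427.
θ_B(1→3) = arctan(1.9427) = 62.76°.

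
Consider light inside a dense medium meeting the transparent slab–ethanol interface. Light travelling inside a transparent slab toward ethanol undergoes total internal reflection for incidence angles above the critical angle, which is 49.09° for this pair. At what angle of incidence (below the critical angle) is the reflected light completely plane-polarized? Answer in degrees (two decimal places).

sin θ_c = n₂/n₁, so n₂/n₁ = sin 49.09° = 0.7557.
Brewster: tan θ_B = n₂/n₁ = 0.7557.
θ_B = arctan(0.7557) = 37.08°.

θ_B ≈ 37.08°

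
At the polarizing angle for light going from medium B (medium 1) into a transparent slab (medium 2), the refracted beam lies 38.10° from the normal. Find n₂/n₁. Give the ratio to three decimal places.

n₂/n₁ ≈ 1.275

At Brewster incidence θ_B = 90° − θ_t = 90° − 38.10° = 51.90°.
tan θ_B = n₂/n₁, so n₂/n₁ = tan 51.90° = 1.275.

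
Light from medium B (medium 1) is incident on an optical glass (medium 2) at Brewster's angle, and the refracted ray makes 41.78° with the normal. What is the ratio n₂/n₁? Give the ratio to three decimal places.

n₂/n₁ ≈ 1.119

At Brewster incidence θ_B = 90° − θ_t = 90° − 41.78° = 48.22°.
Then n₂/n₁ = tan θ_B = tan 48.22° = 1.119.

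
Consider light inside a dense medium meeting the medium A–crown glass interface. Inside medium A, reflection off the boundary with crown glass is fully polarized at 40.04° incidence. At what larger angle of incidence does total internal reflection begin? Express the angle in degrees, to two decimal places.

n₂/n₁ = tan 40.04° = 0.8403; the critical angle satisfies sin θ_c = n₂/n₁.
θ_c = arcsin(0.8403) = 57.17°.

θ_c ≈ 57.17°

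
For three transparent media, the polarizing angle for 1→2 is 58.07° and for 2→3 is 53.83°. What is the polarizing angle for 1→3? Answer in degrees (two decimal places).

tan θ_B(1→2) = n₂/n₁ = tan 58.07° = 1.6047.
tan θ_B(2→3) = n₃/n₂ = tan 53.83° = 1.3678.
n₃/n₁ = 2.1949. Then tan θ_B(1→3) = n₃/n₁, so θ_B(1→3) = arctan(2.1949) = 65.51°.

θ_B ≈ 65.51°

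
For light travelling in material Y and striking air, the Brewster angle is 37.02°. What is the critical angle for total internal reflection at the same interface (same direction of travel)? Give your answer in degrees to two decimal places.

θ_c ≈ 48.95°

tan θ_B = n₂/n₁ = tan 37.02° = 0.7541.
Total internal reflection: sin θ_c = n₂/n₁ = 0.7541.
θ_c = arcsin(0.7541) = 48.95°.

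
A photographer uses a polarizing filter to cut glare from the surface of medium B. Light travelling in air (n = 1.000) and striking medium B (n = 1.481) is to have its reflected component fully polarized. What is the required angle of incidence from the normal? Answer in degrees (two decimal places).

θ_B ≈ 55.97°

Brewster's condition: tan θ_B = n₂/n₁ = 1.481/1.000 = 1.4810.
θ_B = arctan(1.4810) = 55.97°.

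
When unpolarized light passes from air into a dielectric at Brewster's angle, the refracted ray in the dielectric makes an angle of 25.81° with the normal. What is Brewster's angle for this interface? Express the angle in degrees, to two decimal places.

At Brewster's angle the reflected and refracted rays are perpendicular, so θ_B + θ_t = 90°.
θ_B = 90° − 25.81° = 64.19°.

θ_B ≈ 64.19°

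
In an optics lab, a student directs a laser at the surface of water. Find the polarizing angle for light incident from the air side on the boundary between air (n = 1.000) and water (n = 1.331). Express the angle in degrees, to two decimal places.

θ_B ≈ 53.08°

The reflected p-component vanishes when tan θ_B = n₂/n₁.
tan θ_B = n₂/n₁ = 1.331/1.000 = 1.3310.
So θ_B = arctan 1.3310 = 53.08°.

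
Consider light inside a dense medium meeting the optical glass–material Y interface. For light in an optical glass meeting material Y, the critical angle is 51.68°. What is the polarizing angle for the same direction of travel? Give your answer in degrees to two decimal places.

sin θ_c = n₂/n₁, so n₂/n₁ = sin 51.68° = 0.7846.
Brewster: tan θ_B = n₂/n₁ = 0.7846.
θ_B = arctan(0.7846) = 38.12°.

θ_B ≈ 38.12°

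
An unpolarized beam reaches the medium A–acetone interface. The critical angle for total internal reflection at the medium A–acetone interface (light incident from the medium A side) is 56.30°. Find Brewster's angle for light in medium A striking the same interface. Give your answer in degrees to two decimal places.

sin θ_c = n₂/n₁, so n₂/n₁ = sin 56.30° = 0.8320.
Brewster: tan θ_B = n₂/n₁ = 0.8320.
θ_B = arctan(0.8320) = 39.76°.

θ_B ≈ 39.76°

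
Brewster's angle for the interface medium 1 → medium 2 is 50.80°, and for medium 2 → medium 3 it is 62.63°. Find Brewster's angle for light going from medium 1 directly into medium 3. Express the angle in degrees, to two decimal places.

tan θ_B(1→2) = n₂/n₁ = tan 50.80° = 1.2261.
tan θ_B(2→3) = n₃/n₂ = tan 62.63° = 1.9317.
So n₃/n₁ = (n₂/n₁)(n₃/n₂) = 1.2261 × 1.9317 = 2.3685.
θ_B(1→3) = arctan(2.3685) = 67.11°.

θ_B ≈ 67.11°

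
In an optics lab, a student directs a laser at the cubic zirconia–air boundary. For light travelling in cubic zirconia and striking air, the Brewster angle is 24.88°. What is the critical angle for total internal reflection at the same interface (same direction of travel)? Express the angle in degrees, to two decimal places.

n₂/n₁ = tan 24.88° = 0.4638; the critical angle satisfies sin θ_c = n₂/n₁.
θ_c = arcsin(0.4638) = 27.63°.

θ_c ≈ 27.63°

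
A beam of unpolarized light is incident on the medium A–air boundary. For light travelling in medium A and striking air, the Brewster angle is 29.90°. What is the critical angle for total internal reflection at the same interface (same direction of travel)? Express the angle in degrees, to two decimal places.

θ_c ≈ 35.10°

tan θ_B = n₂/n₁ = tan 29.90° = 0.5750.
Total internal reflection: sin θ_c = n₂/n₁ = 0.5750.
θ_c = arcsin(0.5750) = 35.10°.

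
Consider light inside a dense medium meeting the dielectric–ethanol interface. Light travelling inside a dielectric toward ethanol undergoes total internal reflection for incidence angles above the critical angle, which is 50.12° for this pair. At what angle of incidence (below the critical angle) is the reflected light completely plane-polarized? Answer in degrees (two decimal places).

θ_B ≈ 37.50°

n₂/n₁ = sin θ_c = sin 50.12° = 0.7674.
tan θ_B equals the same ratio, so θ_B = arctan(0.7674) = 37.50°.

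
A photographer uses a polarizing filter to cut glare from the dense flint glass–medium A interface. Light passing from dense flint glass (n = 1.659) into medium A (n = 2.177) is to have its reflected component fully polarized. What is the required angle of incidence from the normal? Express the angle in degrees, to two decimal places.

The reflected p-component vanishes when tan θ_B = n₂/n₁.
Brewster's condition: tan θ_B = n₂/n₁ = 2.177/1.659 = 1.3122.
So θ_B = arctan 1.3122 = 52.69°.

θ_B ≈ 52.69°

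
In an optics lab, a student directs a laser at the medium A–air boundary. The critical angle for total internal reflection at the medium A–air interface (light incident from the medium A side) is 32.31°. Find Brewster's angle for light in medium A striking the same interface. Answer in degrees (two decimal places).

θ_B ≈ 28.12°

n₂/n₁ = sin θ_c = sin 32.31° = 0.5345.
tan θ_B equals the same ratio, so θ_B = arctan(0.5345) = 28.12°.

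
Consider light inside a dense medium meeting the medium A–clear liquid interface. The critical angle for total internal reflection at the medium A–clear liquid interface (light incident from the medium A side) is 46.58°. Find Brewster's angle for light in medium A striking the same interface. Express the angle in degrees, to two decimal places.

n₂/n₁ = sin θ_c = sin 46.58° = 0.7263.
tan θ_B equals the same ratio, so θ_B = arctan(0.7263) = 35.99°.

θ_B ≈ 35.99°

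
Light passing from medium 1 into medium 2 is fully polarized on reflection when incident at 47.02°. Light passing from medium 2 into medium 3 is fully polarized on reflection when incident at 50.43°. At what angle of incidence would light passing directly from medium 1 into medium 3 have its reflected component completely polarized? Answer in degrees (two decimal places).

Each Brewster angle gives a ratio: n₂/n₁ = tan 47.02° = 1.0731, n₃/n₂ = tan 50.43° = 1.2101.
n₃/n₁ = 1.2986. Then tan θ_B(1→3) = n₃/n₁, so θ_B(1→3) = arctan(1.2986) = 52.40°.

θ_B ≈ 52.40°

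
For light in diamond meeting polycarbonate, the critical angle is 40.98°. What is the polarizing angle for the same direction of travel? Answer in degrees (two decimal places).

θ_B ≈ 33.26°

n₂/n₁ = sin θ_c = sin 40.98° = 0.6558.
tan θ_B equals the same ratio, so θ_B = arctan(0.6558) = 33.26°.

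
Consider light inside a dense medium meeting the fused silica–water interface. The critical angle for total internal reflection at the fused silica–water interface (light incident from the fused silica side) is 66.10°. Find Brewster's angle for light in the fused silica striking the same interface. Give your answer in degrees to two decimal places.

θ_B ≈ 42.44°

n₂/n₁ = sin θ_c = sin 66.10° = 0.9143.
tan θ_B equals the same ratio, so θ_B = arctan(0.9143) = 42.44°.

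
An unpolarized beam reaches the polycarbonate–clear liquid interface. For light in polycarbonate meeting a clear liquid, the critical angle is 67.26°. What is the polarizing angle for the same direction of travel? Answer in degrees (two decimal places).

θ_B ≈ 42.68°

At the critical angle sin θ_c = n₂/n₁, giving n₂/n₁ = sin 67.26° = 0.9223.
Then tan θ_B = n₂/n₁ = 0.9223, so θ_B = arctan 0.9223 = 42.68°.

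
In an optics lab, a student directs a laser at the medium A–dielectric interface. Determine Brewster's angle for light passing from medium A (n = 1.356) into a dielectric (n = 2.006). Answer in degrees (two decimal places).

Brewster's condition: tan θ_B = n₂/n₁ = 2.006/1.356 = 1.4794.
So θ_B = arctan 1.4794 = 55.94°.

θ_B ≈ 55.94°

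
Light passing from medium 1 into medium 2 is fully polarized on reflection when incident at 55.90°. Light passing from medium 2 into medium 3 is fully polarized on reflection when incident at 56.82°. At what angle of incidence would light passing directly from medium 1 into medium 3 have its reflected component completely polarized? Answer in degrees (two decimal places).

Each Brewster angle gives a ratio: n₂/n₁ = tan 55.90° = 1.4770, n₃/n₂ = tan 56.82° = 1.5293.
n₃/n₁ = 2.2588. Then tan θ_B(1→3) = n₃/n₁, so θ_B(1→3) = arctan(2.2588) = 66.12°.

θ_B ≈ 66.12°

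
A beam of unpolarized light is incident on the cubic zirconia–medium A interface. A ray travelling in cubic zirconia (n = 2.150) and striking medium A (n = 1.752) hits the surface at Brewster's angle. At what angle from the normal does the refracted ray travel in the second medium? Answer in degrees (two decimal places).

First find Brewster's angle: tan θ_B = 1.752/2.150 = 0.8149, giving θ_B = 39.18°.
The refracted ray is perpendicular to the reflected ray, so θ_t = 90° − θ_B = 50.82°.

θ_t ≈ 50.82°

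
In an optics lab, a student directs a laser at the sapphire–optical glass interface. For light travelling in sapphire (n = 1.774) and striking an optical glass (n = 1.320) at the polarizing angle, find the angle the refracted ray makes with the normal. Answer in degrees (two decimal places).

tan θ_B = n₂/n₁ = 1.320/1.774 = 0.7441, so θ_B = 36.65°.
At Brewster's angle the reflected and refracted rays are perpendicular, so θ_t = 90° − θ_B = 90° − 36.65° = 53.35°.

θ_t ≈ 53.35°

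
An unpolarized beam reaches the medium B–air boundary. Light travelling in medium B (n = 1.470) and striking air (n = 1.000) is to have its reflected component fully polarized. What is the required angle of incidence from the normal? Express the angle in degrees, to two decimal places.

θ_B ≈ 34.23°

tan θ_B = n₂/n₁ = 1.000/1.470 = 0.6803.
θ_B = arctan(0.6803) = 34.23°.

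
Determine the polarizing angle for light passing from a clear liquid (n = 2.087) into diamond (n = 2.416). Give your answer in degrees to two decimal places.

θ_B ≈ 49.18°

tan θ_B = n₂/n₁ = 2.416/2.087 = 1.1576. Taking the arctangent, θ_B = 49.18°.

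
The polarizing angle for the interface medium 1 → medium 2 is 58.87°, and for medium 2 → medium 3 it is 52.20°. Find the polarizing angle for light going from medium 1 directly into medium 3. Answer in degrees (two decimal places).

n₂/n₁ = tan 58.87° = 1.6558 and n₃/n₂ = tan 52.20° = 1.2892.
So n₃/n₁ = (n₂/n₁)(n₃/n₂) = 1.6558 × 1.2892 = 2.1346.
θ_B(1→3) = arctan(2.1346) = 64.90°.

θ_B ≈ 64.90°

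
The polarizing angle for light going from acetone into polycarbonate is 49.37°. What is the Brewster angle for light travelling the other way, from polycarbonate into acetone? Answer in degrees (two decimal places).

Reversing the direction swaps n₁ and n₂, so tan θ_B' = 1/tan θ_B and θ_B' = 90° − θ_B.
Hence θ_B' = 90° − 49.37° = 40.63°.

θ_B' ≈ 40.63°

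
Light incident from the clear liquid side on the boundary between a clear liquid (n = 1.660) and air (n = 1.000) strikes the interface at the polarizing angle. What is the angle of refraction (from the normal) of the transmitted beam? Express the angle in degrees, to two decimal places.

θ_t ≈ 58.93°

θ_B = arctan(n₂/n₁) = arctan(1.000/1.660) = 31.07°.
The refracted ray is perpendicular to the reflected ray, so θ_t = 90° − θ_B = 58.93°.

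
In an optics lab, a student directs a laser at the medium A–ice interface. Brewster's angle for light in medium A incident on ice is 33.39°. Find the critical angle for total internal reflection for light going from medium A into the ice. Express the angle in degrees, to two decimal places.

θ_c ≈ 41.23°

From Brewster, n₂/n₁ = tan θ_B = tan 33.39° = 0.6591.
Then sin θ_c = n₂/n₁ = 0.6591, so θ_c = arcsin 0.6591 = 41.23°.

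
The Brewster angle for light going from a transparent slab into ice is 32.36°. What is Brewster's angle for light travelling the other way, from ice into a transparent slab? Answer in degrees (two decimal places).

θ_B' ≈ 57.64°

The two Brewster angles are complementary: θ_B' = 90° − θ_B = 90° − 32.36° = 57.64°.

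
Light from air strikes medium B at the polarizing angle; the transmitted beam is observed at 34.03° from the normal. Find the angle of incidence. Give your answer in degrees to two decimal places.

θ_B ≈ 55.97°

Brewster's condition makes the reflected and refracted beams perpendicular: θ_B + θ_t = 90°.
So θ_B = 90° − θ_t = 90° − 34.03° = 55.97°.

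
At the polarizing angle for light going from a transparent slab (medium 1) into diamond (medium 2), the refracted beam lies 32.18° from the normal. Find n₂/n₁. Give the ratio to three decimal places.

n₂/n₁ ≈ 1.589

At Brewster incidence θ_B = 90° − θ_t = 90° − 32.18° = 57.82°.
tan θ_B = n₂/n₁, so n₂/n₁ = tan 57.82° = 1.589.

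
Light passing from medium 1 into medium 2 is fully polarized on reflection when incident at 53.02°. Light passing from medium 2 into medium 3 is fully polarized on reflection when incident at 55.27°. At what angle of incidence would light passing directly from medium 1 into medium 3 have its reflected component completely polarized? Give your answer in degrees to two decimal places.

θ_B ≈ 62.44°

n₂/n₁ = tan 53.02° = 1.3280 and n₃/n₂ = tan 55.27° = 1.4426.
n₃/n₁ = 1.9157. Then tan θ_B(1→3) = n₃/n₁, so θ_B(1→3) = arctan(1.9157) = 62.44°.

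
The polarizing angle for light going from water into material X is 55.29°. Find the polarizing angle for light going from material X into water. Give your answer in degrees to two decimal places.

The two Brewster angles are complementary: θ_B' = 90° − θ_B = 90° − 55.29° = 34.71°.

θ_B' ≈ 34.71°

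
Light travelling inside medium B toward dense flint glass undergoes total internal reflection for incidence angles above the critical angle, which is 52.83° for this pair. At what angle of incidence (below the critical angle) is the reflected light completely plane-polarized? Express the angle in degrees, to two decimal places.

θ_B ≈ 38.55°

n₂/n₁ = sin θ_c = sin 52.83° = 0.7968.
tan θ_B equals the same ratio, so θ_B = arctan(0.7968) = 38.55°.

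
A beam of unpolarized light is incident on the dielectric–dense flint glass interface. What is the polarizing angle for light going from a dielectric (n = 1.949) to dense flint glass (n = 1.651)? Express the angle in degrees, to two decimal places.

The reflected p-component vanishes when tan θ_B = n₂/n₁.
tan θ_B = n₂/n₁ = 1.651/1.949 = 0.8471.
So θ_B = arctan 0.8471 = 40.27°.

θ_B ≈ 40.27°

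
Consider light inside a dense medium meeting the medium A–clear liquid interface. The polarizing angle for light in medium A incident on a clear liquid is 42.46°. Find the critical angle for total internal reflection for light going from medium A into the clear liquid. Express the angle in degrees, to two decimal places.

tan θ_B = n₂/n₁ = tan 42.46° = 0.9150.
Total internal reflection: sin θ_c = n₂/n₁ = 0.9150.
θ_c = arcsin(0.9150) = 66.21°.

θ_c ≈ 66.21°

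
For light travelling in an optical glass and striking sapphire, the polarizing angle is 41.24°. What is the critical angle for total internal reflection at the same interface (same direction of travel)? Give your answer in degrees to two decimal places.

From Brewster, n₂/n₁ = tan θ_B = tan 41.24° = 0.8767.
Then sin θ_c = n₂/n₁ = 0.8767, so θ_c = arcsin 0.8767 = 61.24°.

θ_c ≈ 61.24°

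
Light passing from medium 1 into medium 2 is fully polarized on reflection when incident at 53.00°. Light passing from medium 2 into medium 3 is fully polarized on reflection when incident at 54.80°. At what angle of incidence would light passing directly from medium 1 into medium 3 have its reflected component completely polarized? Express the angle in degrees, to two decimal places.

n₂/n₁ = tan 53.00° = 1.3270 and n₃/n₂ = tan 54.80° = 1.4176.
Multiplying, n₃/n₁ = 1.3270 × 1.4176 = 1.8812, and θ_B(1→3) = arctan 1.8812 = 62.01°.

θ_B ≈ 62.01°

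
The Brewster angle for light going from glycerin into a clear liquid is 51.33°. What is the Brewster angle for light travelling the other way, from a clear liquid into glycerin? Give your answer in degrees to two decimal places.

tan θ_B' = n₁/n₂ = 1/tan θ_B, so θ_B' = 90° − θ_B.
θ_B' = 90° − 51.33° = 38.67°.

θ_B' ≈ 38.67°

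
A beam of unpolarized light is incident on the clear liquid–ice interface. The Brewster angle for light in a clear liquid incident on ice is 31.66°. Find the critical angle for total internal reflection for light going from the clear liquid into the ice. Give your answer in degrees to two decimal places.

From Brewster, n₂/n₁ = tan θ_B = tan 31.66° = 0.6166.
Then sin θ_c = n₂/n₁ = 0.6166, so θ_c = arcsin 0.6166 = 38.07°.

θ_c ≈ 38.07°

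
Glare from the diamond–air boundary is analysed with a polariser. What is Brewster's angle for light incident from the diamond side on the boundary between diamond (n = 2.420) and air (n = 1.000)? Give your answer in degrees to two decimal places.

θ_B ≈ 22.45°

Here n₂/n₁ = 1.000/2.420 = 0.4132, and Brewster's law gives tan θ_B = n₂/n₁. Taking the arctangent, θ_B = 22.45°.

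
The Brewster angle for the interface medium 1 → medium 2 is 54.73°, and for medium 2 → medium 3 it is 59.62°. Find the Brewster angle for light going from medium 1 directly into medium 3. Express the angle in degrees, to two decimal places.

Each Brewster angle gives a ratio: n₂/n₁ = tan 54.73° = 1.4139, n₃/n₂ = tan 59.62° = 1.7058.
n₃/n₁ = 2.4119. Then tan θ_B(1→3) = n₃/n₁, so θ_B(1→3) = arctan(2.4119) = 67.48°.

θ_B ≈ 67.48°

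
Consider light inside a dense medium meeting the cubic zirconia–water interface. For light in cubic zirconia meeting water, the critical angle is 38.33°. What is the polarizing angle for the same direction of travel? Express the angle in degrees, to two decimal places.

n₂/n₁ = sin θ_c = sin 38.33° = 0.6202.
tan θ_B equals the same ratio, so θ_B = arctan(0.6202) = 31.81°.

θ_B ≈ 31.81°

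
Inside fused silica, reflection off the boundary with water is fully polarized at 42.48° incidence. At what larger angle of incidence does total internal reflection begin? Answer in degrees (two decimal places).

tan θ_B = n₂/n₁ = tan 42.48° = 0.9157.
Total internal reflection: sin θ_c = n₂/n₁ = 0.9157.
θ_c = arcsin(0.9157) = 66.30°.

θ_c ≈ 66.30°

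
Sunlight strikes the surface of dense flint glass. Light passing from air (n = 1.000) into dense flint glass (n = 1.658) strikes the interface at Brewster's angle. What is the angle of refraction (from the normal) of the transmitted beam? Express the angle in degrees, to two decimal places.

θ_B = arctan(n₂/n₁) = arctan(1.658/1.000) = 58.90°.
At Brewster's angle the reflected and refracted rays are perpendicular, so θ_t = 90° − θ_B = 90° − 58.90° = 31.10°.

θ_t ≈ 31.10°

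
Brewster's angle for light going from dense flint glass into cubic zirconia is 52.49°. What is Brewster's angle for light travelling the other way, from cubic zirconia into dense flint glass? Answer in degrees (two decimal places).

tan θ_B' = n₁/n₂ = 1/tan θ_B, so θ_B' = 90° − θ_B.
θ_B' = 90° − 52.49° = 37.51°.

θ_B' ≈ 37.51°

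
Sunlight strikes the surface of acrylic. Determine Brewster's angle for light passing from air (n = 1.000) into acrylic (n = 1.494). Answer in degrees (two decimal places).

θ_B ≈ 56.20°

tan θ_B = n₂/n₁ = 1.494/1.000 = 1.4940. Taking the arctangent, θ_B = 56.20°.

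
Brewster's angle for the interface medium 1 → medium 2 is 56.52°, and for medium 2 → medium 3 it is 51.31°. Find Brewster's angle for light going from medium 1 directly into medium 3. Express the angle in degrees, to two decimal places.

Each Brewster angle gives a ratio: n₂/n₁ = tan 56.52° = 1.5120, n₃/n₂ = tan 51.31° = 1.2487.
Multiplying, n₃/n₁ = 1.5120 × 1.2487 = 1.8879, and θ_B(1→3) = arctan 1.8879 = 62.09°.

θ_B ≈ 62.09°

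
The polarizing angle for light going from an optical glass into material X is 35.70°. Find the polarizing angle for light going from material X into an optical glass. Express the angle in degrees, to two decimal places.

tan θ_B' = n₁/n₂ = 1/tan θ_B, so θ_B' = 90° − θ_B.
θ_B' = 90° − 35.70° = 54.30°.

θ_B' ≈ 54.30°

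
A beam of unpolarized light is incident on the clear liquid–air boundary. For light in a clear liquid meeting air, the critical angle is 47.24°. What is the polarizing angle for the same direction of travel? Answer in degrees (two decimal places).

n₂/n₁ = sin θ_c = sin 47.24° = 0.7342.
tan θ_B equals the same ratio, so θ_B = arctan(0.7342) = 36.29°.

θ_B ≈ 36.29°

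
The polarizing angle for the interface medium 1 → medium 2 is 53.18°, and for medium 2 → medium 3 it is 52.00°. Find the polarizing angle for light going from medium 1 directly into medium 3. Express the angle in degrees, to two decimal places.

tan θ_B(1→2) = n₂/n₁ = tan 53.18° = 1.3358.
tan θ_B(2→3) = n₃/n₂ = tan 52.00° = 1.2799.
Multiplying, n₃/n₁ = 1.3358 × 1.2799 = 1.7097, and θ_B(1→3) = arctan 1.7097 = 59.68°.

θ_B ≈ 59.68°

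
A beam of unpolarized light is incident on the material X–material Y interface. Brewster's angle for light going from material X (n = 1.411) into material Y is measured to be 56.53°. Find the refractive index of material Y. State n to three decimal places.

At Brewster's angle, tan θ_B = n₂/n₁ with n₁ on the incident side (material X) and n₂ on the transmitted side (material Y).
n₂ = n₁ tan θ_B = 1.411 × tan 56.53° = 2.134.

n ≈ 2.134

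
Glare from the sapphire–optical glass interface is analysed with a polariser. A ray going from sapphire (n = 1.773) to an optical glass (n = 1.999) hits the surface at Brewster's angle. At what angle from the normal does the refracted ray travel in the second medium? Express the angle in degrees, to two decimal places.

tan θ_B = n₂/n₁ = 1.999/1.773 = 1.1275, so θ_B = 48.43°.
At Brewster's angle the reflected and refracted rays are perpendicular, so θ_t = 90° − θ_B = 90° − 48.43° = 41.57°.

θ_t ≈ 41.57°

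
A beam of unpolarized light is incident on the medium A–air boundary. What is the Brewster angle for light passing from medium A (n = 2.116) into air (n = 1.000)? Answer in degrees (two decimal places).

tan θ_B = n₂/n₁ = 1.000/2.116 = 0.4726. Taking the arctangent, θ_B = 25.29°.

θ_B ≈ 25.29°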